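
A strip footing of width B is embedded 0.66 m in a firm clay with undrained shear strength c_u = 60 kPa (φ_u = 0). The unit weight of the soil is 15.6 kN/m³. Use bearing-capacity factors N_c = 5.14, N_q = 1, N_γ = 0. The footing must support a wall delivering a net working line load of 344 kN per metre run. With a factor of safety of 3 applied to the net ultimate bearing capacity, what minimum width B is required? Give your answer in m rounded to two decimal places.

B = 3.35 m

q = γ·D_f = 15.6 × 0.66 = 10.296 kPa.
c·N_c = 60 × 5.14 = 308.4 kPa
q·N_q = 10.296 × 1 = 10.296 kPa
q_ult = 308.4 + 10.296 = 318.7 kPa.
For φ = 0 the ½γBN_γ term vanishes, so q_ult is independent of B. q_net = 318.7 − 10.296 = 308.4 kPa; q_all(net) = 308.4/3 = 102.8 kPa.
Required width B = w / q_all(net) = 344 / 102.8 = 3.346 m.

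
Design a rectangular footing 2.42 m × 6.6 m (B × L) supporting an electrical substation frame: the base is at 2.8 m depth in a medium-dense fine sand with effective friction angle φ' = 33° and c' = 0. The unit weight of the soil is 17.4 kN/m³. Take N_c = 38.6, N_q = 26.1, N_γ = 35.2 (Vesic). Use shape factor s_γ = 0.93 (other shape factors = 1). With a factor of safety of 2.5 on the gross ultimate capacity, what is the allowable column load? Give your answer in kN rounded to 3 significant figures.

q = γ·D_f = 17.4 × 2.8 = 48.72 kPa.
q·N_q = 48.72 × 26.1 = 1271.6 kPa
0.5·γ·B·N_γ·s_γ = 0.5 × 17.4 × 2.42 × 35.2 × 0.93 = 689.22 kPa
q_ult = 1271.6 + 689.22 = 1960.8 kPa.
Gross allowable pressure q_all = 1960.8 / 2.5 = 784.33 kPa.
Footing area = 15.972 m², so allowable column load = 784.33 × 15.972 = 12527 kN.

P_all ≈ 12500 kN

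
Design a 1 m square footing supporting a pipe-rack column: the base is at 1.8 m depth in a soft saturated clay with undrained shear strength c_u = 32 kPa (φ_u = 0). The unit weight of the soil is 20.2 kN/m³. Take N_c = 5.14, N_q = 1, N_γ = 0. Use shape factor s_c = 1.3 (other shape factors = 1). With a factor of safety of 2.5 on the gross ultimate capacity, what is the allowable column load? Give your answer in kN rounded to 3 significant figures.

q = γ·D_f = 20.2 × 1.8 = 36.36 kPa.
c·N_c·s_c = 32 × 5.14 × 1.3 = 213.82 kPa
q·N_q = 36.36 × 1 = 36.36 kPa
q_ult = 213.82 + 36.36 = 250.18 kPa.
Gross allowable pressure q_all = 250.18 / 2.5 = 100.07 kPa.
Footing area = 1 m², so allowable column load = 100.07 × 1 = 100.07 kN.

P_all ≈ 100 kN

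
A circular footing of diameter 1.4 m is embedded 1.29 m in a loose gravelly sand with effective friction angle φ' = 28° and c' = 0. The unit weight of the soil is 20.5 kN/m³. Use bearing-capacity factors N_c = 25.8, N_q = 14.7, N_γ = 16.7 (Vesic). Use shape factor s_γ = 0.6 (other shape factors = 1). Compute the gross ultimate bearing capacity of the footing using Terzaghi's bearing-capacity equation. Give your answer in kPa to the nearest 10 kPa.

q_ult ≈ 530 kPa

Overburden at base level: q = 20.5 × 1.29 = 26.445 kPa.
Surcharge term q·N_q = 26.445 × 14.7 = 388.74 kPa; self-weight term 0.5·γ·B·N_γ·s_γ = 0.5 × 20.5 × 1.4 × 16.7 × 0.6 = 143.79 kPa.
q_ult = 388.74 + 143.79 = 532.53 kPa.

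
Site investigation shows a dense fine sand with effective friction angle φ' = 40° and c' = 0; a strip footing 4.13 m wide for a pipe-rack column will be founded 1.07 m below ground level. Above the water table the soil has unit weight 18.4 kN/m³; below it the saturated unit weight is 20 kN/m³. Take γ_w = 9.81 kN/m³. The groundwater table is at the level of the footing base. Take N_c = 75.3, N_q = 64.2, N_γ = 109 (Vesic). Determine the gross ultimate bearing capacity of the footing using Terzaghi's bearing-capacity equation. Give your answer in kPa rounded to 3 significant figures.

q_ult ≈ 3560 kPa

Overburden at base level: q = 18.4 × 1.07 = 19.688 kPa.
Below the base the soil is submerged, so the ½γBN_γ term uses γ' = 20 − 9.81 = 10.19 kN/m³.
Surcharge term q·N_q = 19.688 × 64.2 = 1264 kPa; self-weight term 0.5·γ·B·N_γ = 0.5 × 10.19 × 4.13 × 109 = 2293.6 kPa.
q_ult = 1264 + 2293.6 = 3557.6 kPa.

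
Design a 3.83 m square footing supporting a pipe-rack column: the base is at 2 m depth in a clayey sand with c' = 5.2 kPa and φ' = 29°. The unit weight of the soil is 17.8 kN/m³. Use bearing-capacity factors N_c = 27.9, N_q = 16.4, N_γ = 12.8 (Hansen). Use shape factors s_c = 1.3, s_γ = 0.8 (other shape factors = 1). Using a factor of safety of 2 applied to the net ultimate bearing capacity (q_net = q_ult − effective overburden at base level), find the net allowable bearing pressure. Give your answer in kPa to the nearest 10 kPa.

Effective surcharge at the founding depth q = γ·D_f = 17.8 × 2 = 35.6 kPa.
q_ult = c·N_c·s_c + q·N_q + 0.5·γ·B·N_γ·s_γ
     = 5.2 × 27.9 × 1.3 + 35.6 × 16.4 + 0.5 × 17.8 × 3.83 × 12.8 × 0.8
     = 188.6 + 583.84 + 349.05 = 1121.5 kPa.
Net ultimate: q_net = 1121.5 − 35.6 = 1085.9 kPa.
q_all(net) = 1085.9 / 2 = 542.95 kPa.

q_all(net) ≈ 540 kPa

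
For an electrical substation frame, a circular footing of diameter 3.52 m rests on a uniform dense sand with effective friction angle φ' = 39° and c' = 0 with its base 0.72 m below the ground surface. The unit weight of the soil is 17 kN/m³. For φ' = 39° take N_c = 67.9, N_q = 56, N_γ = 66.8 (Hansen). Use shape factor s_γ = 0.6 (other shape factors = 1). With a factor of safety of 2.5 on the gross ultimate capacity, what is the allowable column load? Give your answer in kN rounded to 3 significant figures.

q = γ·D_f = 17 × 0.72 = 12.24 kPa.
q·N_q = 12.24 × 56 = 685.44 kPa
0.5·γ·B·N_γ·s_γ = 0.5 × 17 × 3.52 × 66.8 × 0.6 = 1199.2 kPa
q_ult = 685.44 + 1199.2 = 1884.6 kPa.
Gross allowable pressure q_all = 1884.6 / 2.5 = 753.85 kPa.
Footing area = 9.7314 m², so allowable column load = 753.85 × 9.7314 = 7336 kN.

P_all ≈ 7340 kN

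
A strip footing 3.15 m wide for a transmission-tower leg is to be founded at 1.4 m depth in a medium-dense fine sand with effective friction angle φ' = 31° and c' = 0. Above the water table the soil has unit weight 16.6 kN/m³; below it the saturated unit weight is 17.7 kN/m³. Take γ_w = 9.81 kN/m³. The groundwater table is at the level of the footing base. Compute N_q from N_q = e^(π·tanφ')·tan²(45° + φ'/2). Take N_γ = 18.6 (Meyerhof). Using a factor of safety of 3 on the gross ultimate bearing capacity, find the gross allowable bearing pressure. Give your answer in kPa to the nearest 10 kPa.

N_q = e^(π·tan31°)·tan²(60.5°) = 20.63.
q = γ·D_f = 16.6 × 1.4 = 23.24 kPa.
For the ½γBN_γ term take γ' = 17.7 − 9.81 = 7.89 kN/m³ (soil below base is submerged).
q·N_q = 23.24 × 20.631 = 479.46 kPa
0.5·γ·B·N_γ = 0.5 × 7.89 × 3.15 × 18.6 = 231.14 kPa
q_ult = 479.46 + 231.14 = 710.6 kPa.
q_all = 710.6 / 3 = 236.87 kPa.

q_all ≈ 240 kPa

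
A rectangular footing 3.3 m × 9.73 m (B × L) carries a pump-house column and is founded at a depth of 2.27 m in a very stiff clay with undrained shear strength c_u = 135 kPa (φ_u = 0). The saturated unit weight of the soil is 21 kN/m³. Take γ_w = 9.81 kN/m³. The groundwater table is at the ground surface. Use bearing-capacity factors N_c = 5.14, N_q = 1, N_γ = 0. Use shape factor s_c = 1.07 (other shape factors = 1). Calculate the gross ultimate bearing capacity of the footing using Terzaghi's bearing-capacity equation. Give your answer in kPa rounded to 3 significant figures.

q_ult ≈ 768 kPa

Water table at ground surface, so effective unit weight γ' = 21 − 9.81 = 11.19 kN/m³ is used throughout; overburden q = 11.19 × 2.27 = 25.401 kPa.
Cohesion term c·N_c·s_c = 135 × 5.14 × 1.07 = 742.47 kPa; surcharge term q·N_q = 25.401 × 1 = 25.401 kPa.
q_ult = 742.47 + 25.401 = 767.87 kPa.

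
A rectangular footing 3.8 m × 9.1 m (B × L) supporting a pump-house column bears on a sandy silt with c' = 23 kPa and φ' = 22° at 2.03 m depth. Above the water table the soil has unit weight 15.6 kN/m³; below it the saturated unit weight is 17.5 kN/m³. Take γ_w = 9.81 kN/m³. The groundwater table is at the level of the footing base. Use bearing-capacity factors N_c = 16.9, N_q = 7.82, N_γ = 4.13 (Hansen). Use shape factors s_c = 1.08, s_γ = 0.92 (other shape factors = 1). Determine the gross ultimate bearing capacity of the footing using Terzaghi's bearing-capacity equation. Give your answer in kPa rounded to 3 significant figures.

q_ult ≈ 723 kPa

Overburden at base level: q = 15.6 × 2.03 = 31.668 kPa.
Below the base the soil is submerged, so the ½γBN_γ term uses γ' = 17.5 − 9.81 = 7.69 kN/m³.
Cohesion term c·N_c·s_c = 23 × 16.9 × 1.08 = 419.8 kPa; surcharge term q·N_q = 31.668 × 7.82 = 247.64 kPa; self-weight term 0.5·γ·B·N_γ·s_γ = 0.5 × 7.69 × 3.8 × 4.13 × 0.92 = 55.516 kPa.
q_ult = 419.8 + 247.64 + 55.516 = 722.96 kPa.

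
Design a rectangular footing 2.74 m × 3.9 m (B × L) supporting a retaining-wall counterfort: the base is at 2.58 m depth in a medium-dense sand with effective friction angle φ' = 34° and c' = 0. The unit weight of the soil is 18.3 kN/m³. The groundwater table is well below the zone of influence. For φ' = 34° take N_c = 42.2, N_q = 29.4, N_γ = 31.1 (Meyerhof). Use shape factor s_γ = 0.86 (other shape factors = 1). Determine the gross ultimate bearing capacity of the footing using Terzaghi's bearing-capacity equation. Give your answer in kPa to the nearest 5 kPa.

q_ult ≈ 2060 kPa

Effective surcharge at the founding depth q = γ·D_f = 18.3 × 2.58 = 47.214 kPa.
q_ult = q·N_q + 0.5·γ·B·N_γ·s_γ
     = 47.214 × 29.4 + 0.5 × 18.3 × 2.74 × 31.1 × 0.86
     = 1388.1 + 670.55 = 2058.6 kPa.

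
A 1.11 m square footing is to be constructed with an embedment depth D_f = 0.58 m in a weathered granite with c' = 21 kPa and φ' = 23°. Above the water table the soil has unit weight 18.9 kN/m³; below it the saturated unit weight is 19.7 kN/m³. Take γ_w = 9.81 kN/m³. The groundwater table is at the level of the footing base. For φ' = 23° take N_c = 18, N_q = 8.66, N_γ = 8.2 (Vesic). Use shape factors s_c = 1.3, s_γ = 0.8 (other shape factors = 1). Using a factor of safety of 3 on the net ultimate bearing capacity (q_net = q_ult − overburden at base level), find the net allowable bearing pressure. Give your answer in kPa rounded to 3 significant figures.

q_all(net) ≈ 204 kPa

Overburden at base level: q = 18.9 × 0.58 = 10.962 kPa.
Below the base the soil is submerged, so the ½γBN_γ term uses γ' = 19.7 − 9.81 = 9.89 kN/m³.
Cohesion term c·N_c·s_c = 21 × 18 × 1.3 = 491.4 kPa; surcharge term q·N_q = 10.962 × 8.66 = 94.931 kPa; self-weight term 0.5·γ·B·N_γ·s_γ = 0.5 × 9.89 × 1.11 × 8.2 × 0.8 = 36.008 kPa.
q_ult = 491.4 + 94.931 + 36.008 = 622.34 kPa.
q_net = 622.34 − 10.962 = 611.38 kPa.
q_all(net) = 611.38 / 3 = 203.79 kPa.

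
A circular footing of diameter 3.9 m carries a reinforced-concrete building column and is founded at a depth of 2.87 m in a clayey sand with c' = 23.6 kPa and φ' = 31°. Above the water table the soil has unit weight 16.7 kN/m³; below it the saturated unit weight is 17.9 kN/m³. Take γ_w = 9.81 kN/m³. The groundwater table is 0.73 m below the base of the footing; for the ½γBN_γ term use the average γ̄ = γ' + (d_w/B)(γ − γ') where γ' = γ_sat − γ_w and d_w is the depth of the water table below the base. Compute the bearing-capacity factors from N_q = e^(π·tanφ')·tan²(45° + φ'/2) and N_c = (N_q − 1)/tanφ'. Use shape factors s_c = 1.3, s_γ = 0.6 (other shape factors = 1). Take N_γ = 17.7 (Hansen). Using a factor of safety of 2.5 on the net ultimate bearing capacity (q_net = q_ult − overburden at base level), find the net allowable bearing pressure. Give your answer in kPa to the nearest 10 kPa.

N_q = e^(π·tan31°)·tan²(60.5°) = 20.63; N_c = (N_q − 1)/tanφ' = 32.67.
Effective surcharge at the founding depth q = γ·D_f = 16.7 × 2.87 = 47.929 kPa.
With d_w = 0.73 m < B, γ̄ = 8.09 + (0.73/3.9) × (16.7 − 8.09) = 9.7016 kN/m³.
q_ult = c·N_c·s_c + q·N_q + 0.5·γ·B·N_γ·s_γ
     = 23.6 × 32.671 × 1.3 + 47.929 × 20.631 + 0.5 × 9.7016 × 3.9 × 17.7 × 0.6
     = 1002.4 + 988.81 + 200.91 = 2192.1 kPa.
q_net = 2192.1 − 47.929 = 2144.1 kPa.
q_all(net) = 2144.1 / 2.5 = 857.66 kPa.

q_all(net) ≈ 860 kPa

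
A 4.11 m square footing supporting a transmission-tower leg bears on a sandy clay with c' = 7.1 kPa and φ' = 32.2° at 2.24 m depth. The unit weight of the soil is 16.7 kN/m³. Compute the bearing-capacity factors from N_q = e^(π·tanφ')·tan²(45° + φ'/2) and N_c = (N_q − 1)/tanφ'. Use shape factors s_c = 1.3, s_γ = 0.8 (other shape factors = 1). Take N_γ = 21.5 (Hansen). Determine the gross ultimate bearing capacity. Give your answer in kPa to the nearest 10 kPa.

q_ult ≈ 1810 kPa

tan32.2° = 0.6297, so N_q = e^(π×0.6297)·tan²(61.1°) = 7.231 × 3.282 = 23.73.
N_c = (23.73 − 1)/tan32.2° = 36.09.
q = γ·D_f = 16.7 × 2.24 = 37.408 kPa.
c·N_c·s_c = 7.1 × 36.092 × 1.3 = 333.13 kPa
q·N_q = 37.408 × 23.728 = 887.63 kPa
0.5·γ·B·N_γ·s_γ = 0.5 × 16.7 × 4.11 × 21.5 × 0.8 = 590.28 kPa
q_ult = 333.13 + 887.63 + 590.28 = 1811 kPa.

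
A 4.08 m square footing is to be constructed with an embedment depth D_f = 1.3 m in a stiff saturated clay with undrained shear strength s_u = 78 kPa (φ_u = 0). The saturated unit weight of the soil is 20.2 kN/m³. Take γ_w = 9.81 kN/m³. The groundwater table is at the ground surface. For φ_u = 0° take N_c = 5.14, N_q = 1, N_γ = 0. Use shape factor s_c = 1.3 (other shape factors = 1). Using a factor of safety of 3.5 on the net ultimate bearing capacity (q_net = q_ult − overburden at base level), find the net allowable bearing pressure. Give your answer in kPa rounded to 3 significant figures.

γ' = 20.2 − 9.81 = 10.39 kN/m³ (submerged throughout). q = 10.39 × 1.3 = 13.507 kPa.
c·N_c·s_c = 78 × 5.14 × 1.3 = 521.2 kPa
q·N_q = 13.507 × 1 = 13.507 kPa
q_ult = 521.2 + 13.507 = 534.7 kPa.
q_net = 534.7 − 13.507 = 521.2 kPa.
q_all(net) = 521.2 / 3.5 = 148.91 kPa.

q_all(net) ≈ 149 kPa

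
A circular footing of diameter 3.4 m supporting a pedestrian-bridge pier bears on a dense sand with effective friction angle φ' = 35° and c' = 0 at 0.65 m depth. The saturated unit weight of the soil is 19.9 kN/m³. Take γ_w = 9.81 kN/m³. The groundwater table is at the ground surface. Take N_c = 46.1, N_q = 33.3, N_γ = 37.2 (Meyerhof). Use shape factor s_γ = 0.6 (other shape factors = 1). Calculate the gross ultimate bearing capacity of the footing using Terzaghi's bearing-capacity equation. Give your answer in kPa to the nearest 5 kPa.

q_ult ≈ 600 kPa

γ' = 19.9 − 9.81 = 10.09 kN/m³ (submerged throughout). q = 10.09 × 0.65 = 6.5585 kPa; the same γ' applies in the ½γBN_γ term.
q·N_q = 6.5585 × 33.3 = 218.4 kPa
0.5·γ·B·N_γ·s_γ = 0.5 × 10.09 × 3.4 × 37.2 × 0.6 = 382.85 kPa
q_ult = 218.4 + 382.85 = 601.25 kPa.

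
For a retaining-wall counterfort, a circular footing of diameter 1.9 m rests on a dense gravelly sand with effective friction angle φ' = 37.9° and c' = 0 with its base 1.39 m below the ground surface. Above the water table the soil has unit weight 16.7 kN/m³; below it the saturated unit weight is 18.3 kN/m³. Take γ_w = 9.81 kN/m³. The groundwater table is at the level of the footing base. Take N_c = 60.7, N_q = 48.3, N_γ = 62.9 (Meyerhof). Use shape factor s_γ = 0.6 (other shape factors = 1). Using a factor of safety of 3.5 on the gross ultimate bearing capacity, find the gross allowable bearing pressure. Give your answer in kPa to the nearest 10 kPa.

Overburden at base level: q = 16.7 × 1.39 = 23.213 kPa.
Below the base the soil is submerged, so the ½γBN_γ term uses γ' = 18.3 − 9.81 = 8.49 kN/m³.
Surcharge term q·N_q = 23.213 × 48.3 = 1121.2 kPa; self-weight term 0.5·γ·B·N_γ·s_γ = 0.5 × 8.49 × 1.9 × 62.9 × 0.6 = 304.39 kPa.
q_ult = 1121.2 + 304.39 = 1425.6 kPa.
q_all = 1425.6 / 3.5 = 407.31 kPa.

q_all ≈ 410 kPa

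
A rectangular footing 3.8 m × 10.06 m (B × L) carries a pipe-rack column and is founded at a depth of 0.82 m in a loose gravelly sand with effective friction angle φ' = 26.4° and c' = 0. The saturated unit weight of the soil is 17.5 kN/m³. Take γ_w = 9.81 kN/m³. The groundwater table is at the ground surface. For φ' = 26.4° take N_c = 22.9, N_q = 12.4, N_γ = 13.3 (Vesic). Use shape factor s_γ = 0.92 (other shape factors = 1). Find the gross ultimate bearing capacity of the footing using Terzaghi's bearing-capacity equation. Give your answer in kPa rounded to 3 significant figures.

q_ult ≈ 257 kPa

Water table at ground surface, so effective unit weight γ' = 17.5 − 9.81 = 7.69 kN/m³ is used throughout; overburden q = 7.69 × 0.82 = 6.3058 kPa; the same γ' applies in the ½γBN_γ term.
Surcharge term q·N_q = 6.3058 × 12.4 = 78.192 kPa; self-weight term 0.5·γ·B·N_γ·s_γ = 0.5 × 7.69 × 3.8 × 13.3 × 0.92 = 178.78 kPa.
q_ult = 78.192 + 178.78 = 256.97 kPa.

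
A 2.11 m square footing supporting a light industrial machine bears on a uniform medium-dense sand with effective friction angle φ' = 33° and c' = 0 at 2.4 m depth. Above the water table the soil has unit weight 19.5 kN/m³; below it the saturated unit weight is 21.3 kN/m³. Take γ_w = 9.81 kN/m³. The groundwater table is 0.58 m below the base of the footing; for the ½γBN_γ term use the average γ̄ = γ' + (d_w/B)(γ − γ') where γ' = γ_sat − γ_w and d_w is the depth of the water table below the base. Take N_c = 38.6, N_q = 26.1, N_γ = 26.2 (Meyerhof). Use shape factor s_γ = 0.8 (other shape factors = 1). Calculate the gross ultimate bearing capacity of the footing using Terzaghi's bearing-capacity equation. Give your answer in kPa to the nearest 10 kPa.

Effective surcharge at the founding depth q = γ·D_f = 19.5 × 2.4 = 46.8 kPa.
With d_w = 0.58 m < B, γ̄ = 11.49 + (0.58/2.11) × (19.5 − 11.49) = 13.692 kN/m³.
q_ult = q·N_q + 0.5·γ·B·N_γ·s_γ
     = 46.8 × 26.1 + 0.5 × 13.692 × 2.11 × 26.2 × 0.8
     = 1221.5 + 302.76 = 1524.2 kPa.

q_ult ≈ 1520 kPa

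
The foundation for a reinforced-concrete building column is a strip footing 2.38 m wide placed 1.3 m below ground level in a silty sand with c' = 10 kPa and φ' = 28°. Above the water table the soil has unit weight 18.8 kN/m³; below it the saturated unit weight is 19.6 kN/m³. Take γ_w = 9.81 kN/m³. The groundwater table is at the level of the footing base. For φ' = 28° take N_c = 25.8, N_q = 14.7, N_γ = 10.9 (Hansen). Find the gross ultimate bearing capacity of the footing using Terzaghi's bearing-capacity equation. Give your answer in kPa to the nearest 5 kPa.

q_ult ≈ 745 kPa

Effective surcharge at the founding depth q = γ·D_f = 18.8 × 1.3 = 24.44 kPa.
The water table coincides with the base, so in the self-weight term γ → γ' = 9.79 kN/m³.
q_ult = c·N_c + q·N_q + 0.5·γ·B·N_γ
     = 10 × 25.8 + 24.44 × 14.7 + 0.5 × 9.79 × 2.38 × 10.9
     = 258 + 359.27 + 126.99 = 744.25 kPa.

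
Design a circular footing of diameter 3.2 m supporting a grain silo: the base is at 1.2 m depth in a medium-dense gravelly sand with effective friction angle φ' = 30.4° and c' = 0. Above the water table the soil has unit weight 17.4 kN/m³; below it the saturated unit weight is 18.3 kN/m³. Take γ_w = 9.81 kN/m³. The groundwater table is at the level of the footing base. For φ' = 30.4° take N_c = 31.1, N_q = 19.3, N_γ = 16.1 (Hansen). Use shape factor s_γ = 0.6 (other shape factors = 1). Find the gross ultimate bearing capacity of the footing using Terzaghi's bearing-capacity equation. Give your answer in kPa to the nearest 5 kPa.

Effective surcharge at the founding depth q = γ·D_f = 17.4 × 1.2 = 20.88 kPa.
The water table coincides with the base, so in the self-weight term γ → γ' = 8.49 kN/m³.
q_ult = q·N_q + 0.5·γ·B·N_γ·s_γ
     = 20.88 × 19.3 + 0.5 × 8.49 × 3.2 × 16.1 × 0.6
     = 402.98 + 131.22 = 534.21 kPa.

q_ult ≈ 535 kPa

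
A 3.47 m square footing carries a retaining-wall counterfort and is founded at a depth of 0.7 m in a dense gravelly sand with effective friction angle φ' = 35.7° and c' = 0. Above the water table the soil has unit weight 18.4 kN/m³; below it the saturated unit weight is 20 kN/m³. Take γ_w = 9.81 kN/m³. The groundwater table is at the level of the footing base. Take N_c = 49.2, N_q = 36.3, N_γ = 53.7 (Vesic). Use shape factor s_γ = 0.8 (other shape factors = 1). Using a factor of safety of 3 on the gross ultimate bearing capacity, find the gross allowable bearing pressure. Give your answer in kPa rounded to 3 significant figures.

Overburden at base level: q = 18.4 × 0.7 = 12.88 kPa.
Below the base the soil is submerged, so the ½γBN_γ term uses γ' = 20 − 9.81 = 10.19 kN/m³.
Surcharge term q·N_q = 12.88 × 36.3 = 467.54 kPa; self-weight term 0.5·γ·B·N_γ·s_γ = 0.5 × 10.19 × 3.47 × 53.7 × 0.8 = 759.52 kPa.
q_ult = 467.54 + 759.52 = 1227.1 kPa.
q_all = 1227.1 / 3 = 409.02 kPa.

q_all ≈ 409 kPa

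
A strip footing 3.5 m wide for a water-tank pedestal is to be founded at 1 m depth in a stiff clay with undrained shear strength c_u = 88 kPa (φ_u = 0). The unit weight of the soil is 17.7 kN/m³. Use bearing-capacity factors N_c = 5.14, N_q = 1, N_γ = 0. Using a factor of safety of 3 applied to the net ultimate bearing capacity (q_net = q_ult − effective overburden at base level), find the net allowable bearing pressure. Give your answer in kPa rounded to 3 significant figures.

q_all(net) ≈ 151 kPa

Effective surcharge at the founding depth q = γ·D_f = 17.7 × 1 = 17.7 kPa.
q_ult = c·N_c + q·N_q
     = 88 × 5.14 + 17.7 × 1
     = 452.32 + 17.7 = 470.02 kPa.
Net ultimate: q_net = 470.02 − 17.7 = 452.32 kPa.
q_all(net) = 452.32 / 3 = 150.77 kPa.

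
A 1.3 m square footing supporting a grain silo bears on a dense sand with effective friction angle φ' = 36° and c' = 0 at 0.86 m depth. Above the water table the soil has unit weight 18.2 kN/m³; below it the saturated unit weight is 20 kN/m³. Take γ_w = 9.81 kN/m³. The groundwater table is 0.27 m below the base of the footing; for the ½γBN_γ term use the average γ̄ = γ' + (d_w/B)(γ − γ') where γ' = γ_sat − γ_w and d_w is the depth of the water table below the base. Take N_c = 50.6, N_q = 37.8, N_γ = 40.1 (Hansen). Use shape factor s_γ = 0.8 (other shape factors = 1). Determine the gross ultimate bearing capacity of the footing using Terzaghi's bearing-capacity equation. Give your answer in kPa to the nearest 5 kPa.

q_ult ≈ 840 kPa

Effective surcharge at the founding depth q = γ·D_f = 18.2 × 0.86 = 15.652 kPa.
With d_w = 0.27 m < B, γ̄ = 10.19 + (0.27/1.3) × (18.2 − 10.19) = 11.854 kN/m³.
q_ult = q·N_q + 0.5·γ·B·N_γ·s_γ
     = 15.652 × 37.8 + 0.5 × 11.854 × 1.3 × 40.1 × 0.8
     = 591.65 + 247.17 = 838.82 kPa.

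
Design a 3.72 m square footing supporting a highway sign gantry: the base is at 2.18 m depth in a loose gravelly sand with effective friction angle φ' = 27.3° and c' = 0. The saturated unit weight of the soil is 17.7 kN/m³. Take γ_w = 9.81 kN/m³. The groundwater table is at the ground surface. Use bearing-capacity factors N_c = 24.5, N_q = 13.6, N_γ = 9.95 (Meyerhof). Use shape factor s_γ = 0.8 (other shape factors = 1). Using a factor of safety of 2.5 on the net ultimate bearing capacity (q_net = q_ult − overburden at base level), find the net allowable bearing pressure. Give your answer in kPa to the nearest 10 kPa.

q_all(net) ≈ 130 kPa

Water table at ground surface, so effective unit weight γ' = 17.7 − 9.81 = 7.89 kN/m³ is used throughout; overburden q = 7.89 × 2.18 = 17.2 kPa; the same γ' applies in the ½γBN_γ term.
Surcharge term q·N_q = 17.2 × 13.6 = 233.92 kPa; self-weight term 0.5·γ·B·N_γ·s_γ = 0.5 × 7.89 × 3.72 × 9.95 × 0.8 = 116.82 kPa.
q_ult = 233.92 + 116.82 = 350.74 kPa.
q_net = 350.74 − 17.2 = 333.54 kPa.
q_all(net) = 333.54 / 2.5 = 133.42 kPa.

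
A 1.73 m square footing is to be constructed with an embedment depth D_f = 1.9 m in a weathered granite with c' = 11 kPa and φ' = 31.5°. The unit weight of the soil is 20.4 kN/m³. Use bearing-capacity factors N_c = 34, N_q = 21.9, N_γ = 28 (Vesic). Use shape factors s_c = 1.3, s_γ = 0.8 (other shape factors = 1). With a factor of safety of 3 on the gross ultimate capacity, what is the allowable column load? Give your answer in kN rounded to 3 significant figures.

P_all ≈ 1730 kN

Effective surcharge at the founding depth q = γ·D_f = 20.4 × 1.9 = 38.76 kPa.
q_ult = c·N_c·s_c + q·N_q + 0.5·γ·B·N_γ·s_γ
     = 11 × 34 × 1.3 + 38.76 × 21.9 + 0.5 × 20.4 × 1.73 × 28 × 0.8
     = 486.2 + 848.84 + 395.27 = 1730.3 kPa.
Gross allowable pressure q_all = 1730.3 / 3 = 576.77 kPa.
Footing area = 2.9929 m², so allowable column load = 576.77 × 2.9929 = 1726.2 kN.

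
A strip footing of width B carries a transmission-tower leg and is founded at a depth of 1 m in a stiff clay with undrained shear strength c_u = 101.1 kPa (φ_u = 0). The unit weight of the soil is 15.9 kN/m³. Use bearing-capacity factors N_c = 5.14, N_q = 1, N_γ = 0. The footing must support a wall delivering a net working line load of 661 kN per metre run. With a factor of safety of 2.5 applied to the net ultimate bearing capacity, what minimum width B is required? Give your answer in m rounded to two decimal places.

B = 3.18 m

Effective surcharge at the founding depth q = γ·D_f = 15.9 × 1 = 15.9 kPa.
q_ult = c·N_c + q·N_q
     = 101.1 × 5.14 + 15.9 × 1
     = 519.65 + 15.9 = 535.55 kPa.
For φ = 0 the ½γBN_γ term vanishes, so q_ult is independent of B. q_net = 535.55 − 15.9 = 519.65 kPa; q_all(net) = 519.65/2.5 = 207.86 kPa.
Required width B = w / q_all(net) = 661 / 207.86 = 3.18 m.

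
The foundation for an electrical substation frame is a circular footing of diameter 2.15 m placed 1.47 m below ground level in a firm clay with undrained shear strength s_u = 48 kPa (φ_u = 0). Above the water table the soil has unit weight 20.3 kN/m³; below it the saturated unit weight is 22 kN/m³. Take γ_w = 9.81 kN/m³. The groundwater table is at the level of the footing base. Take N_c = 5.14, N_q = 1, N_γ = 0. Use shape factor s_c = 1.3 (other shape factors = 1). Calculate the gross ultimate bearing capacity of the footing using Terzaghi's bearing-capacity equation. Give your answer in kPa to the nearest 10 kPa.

q = γ·D_f = 20.3 × 1.47 = 29.841 kPa.
c·N_c·s_c = 48 × 5.14 × 1.3 = 320.74 kPa
q·N_q = 29.841 × 1 = 29.841 kPa
q_ult = 320.74 + 29.841 = 350.58 kPa.

q_ult ≈ 350 kPa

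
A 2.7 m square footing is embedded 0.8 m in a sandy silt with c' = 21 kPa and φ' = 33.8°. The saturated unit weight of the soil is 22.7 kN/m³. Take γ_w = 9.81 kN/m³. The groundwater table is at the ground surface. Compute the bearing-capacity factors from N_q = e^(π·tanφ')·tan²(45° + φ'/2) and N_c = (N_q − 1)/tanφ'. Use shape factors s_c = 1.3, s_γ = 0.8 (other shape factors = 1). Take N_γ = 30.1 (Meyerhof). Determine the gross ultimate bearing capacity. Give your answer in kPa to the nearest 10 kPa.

tan33.8° = 0.6694, so N_q = e^(π×0.6694)·tan²(61.9°) = 8.192 × 3.508 = 28.73.
N_c = (28.73 − 1)/tan33.8° = 41.43.
γ' = 22.7 − 9.81 = 12.89 kN/m³ (submerged throughout). q = 12.89 × 0.8 = 10.312 kPa; the same γ' applies in the ½γBN_γ term.
c·N_c·s_c = 21 × 41.426 × 1.3 = 1130.9 kPa
q·N_q = 10.312 × 28.732 = 296.29 kPa
0.5·γ·B·N_γ·s_γ = 0.5 × 12.89 × 2.7 × 30.1 × 0.8 = 419.03 kPa
q_ult = 1130.9 + 296.29 + 419.03 = 1846.2 kPa.

q_ult ≈ 1850 kPa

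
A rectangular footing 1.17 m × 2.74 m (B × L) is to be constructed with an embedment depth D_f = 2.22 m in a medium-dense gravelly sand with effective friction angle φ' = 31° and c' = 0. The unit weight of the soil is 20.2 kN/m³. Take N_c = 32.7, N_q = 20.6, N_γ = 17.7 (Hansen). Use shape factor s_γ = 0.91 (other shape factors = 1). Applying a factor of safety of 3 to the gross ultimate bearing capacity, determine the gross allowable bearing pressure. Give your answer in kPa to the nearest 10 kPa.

q = γ·D_f = 20.2 × 2.22 = 44.844 kPa.
q·N_q = 44.844 × 20.6 = 923.79 kPa
0.5·γ·B·N_γ·s_γ = 0.5 × 20.2 × 1.17 × 17.7 × 0.91 = 190.34 kPa
q_ult = 923.79 + 190.34 = 1114.1 kPa.
q_all = q_ult / FS = 1114.1 / 3 = 371.37 kPa.

q_all ≈ 370 kPa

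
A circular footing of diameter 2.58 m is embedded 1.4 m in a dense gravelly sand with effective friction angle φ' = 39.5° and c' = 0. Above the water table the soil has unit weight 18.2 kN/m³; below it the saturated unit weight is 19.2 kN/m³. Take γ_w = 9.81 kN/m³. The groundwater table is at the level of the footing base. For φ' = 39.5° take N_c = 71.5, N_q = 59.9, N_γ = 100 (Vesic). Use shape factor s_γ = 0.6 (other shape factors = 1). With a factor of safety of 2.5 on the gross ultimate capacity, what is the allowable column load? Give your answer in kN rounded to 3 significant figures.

P_all ≈ 4710 kN

Overburden at base level: q = 18.2 × 1.4 = 25.48 kPa.
Below the base the soil is submerged, so the ½γBN_γ term uses γ' = 19.2 − 9.81 = 9.39 kN/m³.
Surcharge term q·N_q = 25.48 × 59.9 = 1526.3 kPa; self-weight term 0.5·γ·B·N_γ·s_γ = 0.5 × 9.39 × 2.58 × 100 × 0.6 = 726.79 kPa.
q_ult = 1526.3 + 726.79 = 2253 kPa.
Gross allowable pressure q_all = 2253 / 2.5 = 901.22 kPa.
Footing area = 5.2279 m², so allowable column load = 901.22 × 5.2279 = 4711.5 kN.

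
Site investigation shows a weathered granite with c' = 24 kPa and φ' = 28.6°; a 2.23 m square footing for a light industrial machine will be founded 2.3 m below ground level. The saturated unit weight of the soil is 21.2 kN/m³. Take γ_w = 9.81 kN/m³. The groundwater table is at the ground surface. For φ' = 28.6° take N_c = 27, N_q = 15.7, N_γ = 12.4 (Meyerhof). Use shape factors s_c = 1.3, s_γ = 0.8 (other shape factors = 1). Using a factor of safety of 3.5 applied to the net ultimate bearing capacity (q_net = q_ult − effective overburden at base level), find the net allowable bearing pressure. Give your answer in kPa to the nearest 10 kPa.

q_all(net) ≈ 390 kPa

With the water table at the surface the whole profile is submerged: γ' = 21.2 − 9.81 = 11.39 kN/m³, so q = γ'·D_f = 26.197 kPa; the same γ' applies in the ½γBN_γ term.
q_ult = c·N_c·s_c + q·N_q + 0.5·γ·B·N_γ·s_γ
     = 24 × 27 × 1.3 + 26.197 × 15.7 + 0.5 × 11.39 × 2.23 × 12.4 × 0.8
     = 842.4 + 411.29 + 125.98 = 1379.7 kPa.
Net ultimate: q_net = 1379.7 − 26.197 = 1353.5 kPa.
q_all(net) = 1353.5 / 3.5 = 386.71 kPa.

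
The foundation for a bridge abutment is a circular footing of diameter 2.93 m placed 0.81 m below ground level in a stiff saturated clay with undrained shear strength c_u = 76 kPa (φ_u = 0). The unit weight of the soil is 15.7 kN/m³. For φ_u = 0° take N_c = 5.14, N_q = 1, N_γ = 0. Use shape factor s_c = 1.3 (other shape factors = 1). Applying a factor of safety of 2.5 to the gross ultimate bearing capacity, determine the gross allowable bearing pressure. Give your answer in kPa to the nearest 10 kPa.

Overburden at base level: q = 15.7 × 0.81 = 12.717 kPa.
Cohesion term c·N_c·s_c = 76 × 5.14 × 1.3 = 507.83 kPa; surcharge term q·N_q = 12.717 × 1 = 12.717 kPa.
q_ult = 507.83 + 12.717 = 520.55 kPa.
q_all = q_ult / FS = 520.55 / 2.5 = 208.22 kPa.

q_all ≈ 210 kPa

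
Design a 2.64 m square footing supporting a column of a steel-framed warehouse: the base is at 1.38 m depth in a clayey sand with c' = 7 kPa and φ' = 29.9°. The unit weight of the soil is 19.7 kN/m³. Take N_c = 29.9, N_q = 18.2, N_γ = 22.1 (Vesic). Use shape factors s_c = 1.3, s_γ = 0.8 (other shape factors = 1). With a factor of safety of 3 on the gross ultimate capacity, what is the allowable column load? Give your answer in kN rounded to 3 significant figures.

P_all ≈ 2850 kN

q = γ·D_f = 19.7 × 1.38 = 27.186 kPa.
c·N_c·s_c = 7 × 29.9 × 1.3 = 272.09 kPa
q·N_q = 27.186 × 18.2 = 494.79 kPa
0.5·γ·B·N_γ·s_γ = 0.5 × 19.7 × 2.64 × 22.1 × 0.8 = 459.75 kPa
q_ult = 272.09 + 494.79 + 459.75 = 1226.6 kPa.
Gross allowable pressure q_all = 1226.6 / 3 = 408.88 kPa.
Footing area = 6.9696 m², so allowable column load = 408.88 × 6.9696 = 2849.7 kN.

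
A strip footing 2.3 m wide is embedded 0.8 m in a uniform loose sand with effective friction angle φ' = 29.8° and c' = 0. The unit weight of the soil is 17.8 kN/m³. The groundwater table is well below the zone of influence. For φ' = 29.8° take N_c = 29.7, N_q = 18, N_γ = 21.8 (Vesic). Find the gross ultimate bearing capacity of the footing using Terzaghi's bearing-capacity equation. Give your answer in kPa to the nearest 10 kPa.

Overburden at base level: q = 17.8 × 0.8 = 14.24 kPa.
Surcharge term q·N_q = 14.24 × 18 = 256.32 kPa; self-weight term 0.5·γ·B·N_γ = 0.5 × 17.8 × 2.3 × 21.8 = 446.25 kPa.
q_ult = 256.32 + 446.25 = 702.57 kPa.

q_ult ≈ 700 kPa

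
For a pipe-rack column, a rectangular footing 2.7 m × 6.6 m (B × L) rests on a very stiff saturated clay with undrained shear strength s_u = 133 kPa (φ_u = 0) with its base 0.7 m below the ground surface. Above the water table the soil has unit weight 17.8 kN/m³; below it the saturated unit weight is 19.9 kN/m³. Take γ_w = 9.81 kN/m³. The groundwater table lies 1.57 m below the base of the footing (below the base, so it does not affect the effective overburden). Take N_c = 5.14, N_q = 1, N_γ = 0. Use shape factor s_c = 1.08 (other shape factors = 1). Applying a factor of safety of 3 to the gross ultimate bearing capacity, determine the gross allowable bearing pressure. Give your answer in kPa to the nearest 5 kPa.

Effective surcharge at the founding depth q = γ·D_f = 17.8 × 0.7 = 12.46 kPa.
q_ult = c·N_c·s_c + q·N_q
     = 133 × 5.14 × 1.08 + 12.46 × 1
     = 738.31 + 12.46 = 750.77 kPa.
q_all = q_ult / FS = 750.77 / 3 = 250.26 kPa.

q_all ≈ 250 kPa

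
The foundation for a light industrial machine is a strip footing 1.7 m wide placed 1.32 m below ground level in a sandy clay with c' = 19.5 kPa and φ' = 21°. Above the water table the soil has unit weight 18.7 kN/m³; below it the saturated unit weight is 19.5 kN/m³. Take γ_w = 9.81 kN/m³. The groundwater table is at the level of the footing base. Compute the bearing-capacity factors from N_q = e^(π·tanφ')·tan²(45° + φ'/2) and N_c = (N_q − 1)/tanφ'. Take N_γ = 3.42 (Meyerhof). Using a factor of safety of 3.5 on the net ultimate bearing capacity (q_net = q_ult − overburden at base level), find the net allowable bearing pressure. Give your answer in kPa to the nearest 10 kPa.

N_q = e^(π·tan21°)·tan²(55.5°) = 7.07; N_c = (N_q − 1)/tanφ' = 15.81.
Overburden at base level: q = 18.7 × 1.32 = 24.684 kPa.
Below the base the soil is submerged, so the ½γBN_γ term uses γ' = 19.5 − 9.81 = 9.69 kN/m³.
Cohesion term c·N_c = 19.5 × 15.815 = 308.39 kPa; surcharge term q·N_q = 24.684 × 7.0708 = 174.53 kPa; self-weight term 0.5·γ·B·N_γ = 0.5 × 9.69 × 1.7 × 3.42 = 28.169 kPa.
q_ult = 308.39 + 174.53 + 28.169 = 511.09 kPa.
q_net = 511.09 − 24.684 = 486.41 kPa.
q_all(net) = 486.41 / 3.5 = 138.97 kPa.

q_all(net) ≈ 140 kPa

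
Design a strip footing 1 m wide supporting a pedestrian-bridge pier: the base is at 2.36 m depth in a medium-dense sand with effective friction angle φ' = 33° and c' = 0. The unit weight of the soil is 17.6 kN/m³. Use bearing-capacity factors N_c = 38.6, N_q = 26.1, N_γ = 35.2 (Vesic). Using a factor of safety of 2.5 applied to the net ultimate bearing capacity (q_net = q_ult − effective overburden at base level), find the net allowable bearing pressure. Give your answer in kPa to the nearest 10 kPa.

Effective surcharge at the founding depth q = γ·D_f = 17.6 × 2.36 = 41.536 kPa.
q_ult = q·N_q + 0.5·γ·B·N_γ
     = 41.536 × 26.1 + 0.5 × 17.6 × 1 × 35.2
     = 1084.1 + 309.76 = 1393.8 kPa.
Net ultimate: q_net = 1393.8 − 41.536 = 1352.3 kPa.
q_all(net) = 1352.3 / 2.5 = 540.93 kPa.

q_all(net) ≈ 540 kPa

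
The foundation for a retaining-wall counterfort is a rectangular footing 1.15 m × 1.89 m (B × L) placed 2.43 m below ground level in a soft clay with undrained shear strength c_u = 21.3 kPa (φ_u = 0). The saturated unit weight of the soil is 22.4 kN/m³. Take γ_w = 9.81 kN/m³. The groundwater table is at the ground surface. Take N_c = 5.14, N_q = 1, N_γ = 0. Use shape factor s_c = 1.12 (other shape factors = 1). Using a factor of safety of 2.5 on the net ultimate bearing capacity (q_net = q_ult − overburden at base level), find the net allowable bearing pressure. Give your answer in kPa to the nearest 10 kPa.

γ' = 22.4 − 9.81 = 12.59 kN/m³ (submerged throughout). q = 12.59 × 2.43 = 30.594 kPa.
c·N_c·s_c = 21.3 × 5.14 × 1.12 = 122.62 kPa
q·N_q = 30.594 × 1 = 30.594 kPa
q_ult = 122.62 + 30.594 = 153.21 kPa.
q_net = 153.21 − 30.594 = 122.62 kPa.
q_all(net) = 122.62 / 2.5 = 49.048 kPa.

q_all(net) ≈ 50 kPa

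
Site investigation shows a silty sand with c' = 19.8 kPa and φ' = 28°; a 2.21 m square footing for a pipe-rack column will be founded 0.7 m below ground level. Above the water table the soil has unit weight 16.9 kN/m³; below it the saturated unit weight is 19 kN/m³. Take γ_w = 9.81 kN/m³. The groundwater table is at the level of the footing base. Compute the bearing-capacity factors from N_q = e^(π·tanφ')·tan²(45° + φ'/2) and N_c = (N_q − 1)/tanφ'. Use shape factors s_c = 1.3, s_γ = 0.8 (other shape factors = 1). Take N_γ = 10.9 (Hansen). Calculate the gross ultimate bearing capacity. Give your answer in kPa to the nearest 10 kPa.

tan28° = 0.5317, so N_q = e^(π×0.5317)·tan²(59°) = 5.314 × 2.77 = 14.72.
N_c = (14.72 − 1)/tan28° = 25.8.
q = γ·D_f = 16.9 × 0.7 = 11.83 kPa.
For the ½γBN_γ term take γ' = 19 − 9.81 = 9.19 kN/m³ (soil below base is submerged).
c·N_c·s_c = 19.8 × 25.803 × 1.3 = 664.18 kPa
q·N_q = 11.83 × 14.72 = 174.14 kPa
0.5·γ·B·N_γ·s_γ = 0.5 × 9.19 × 2.21 × 10.9 × 0.8 = 88.551 kPa
q_ult = 664.18 + 174.14 + 88.551 = 926.87 kPa.

q_ult ≈ 930 kPa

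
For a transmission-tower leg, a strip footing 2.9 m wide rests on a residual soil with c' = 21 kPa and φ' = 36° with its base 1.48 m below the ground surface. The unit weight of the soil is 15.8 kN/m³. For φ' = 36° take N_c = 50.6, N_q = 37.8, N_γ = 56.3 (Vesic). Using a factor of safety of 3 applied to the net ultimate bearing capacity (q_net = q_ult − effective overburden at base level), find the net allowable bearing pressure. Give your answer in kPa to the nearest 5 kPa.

Overburden at base level: q = 15.8 × 1.48 = 23.384 kPa.
Cohesion term c·N_c = 21 × 50.6 = 1062.6 kPa; surcharge term q·N_q = 23.384 × 37.8 = 883.92 kPa; self-weight term 0.5·γ·B·N_γ = 0.5 × 15.8 × 2.9 × 56.3 = 1289.8 kPa.
q_ult = 1062.6 + 883.92 + 1289.8 = 3236.3 kPa.
Net ultimate: q_net = 3236.3 − 23.384 = 3213 kPa.
q_all(net) = 3213 / 3 = 1071 kPa.

q_all(net) ≈ 1070 kPa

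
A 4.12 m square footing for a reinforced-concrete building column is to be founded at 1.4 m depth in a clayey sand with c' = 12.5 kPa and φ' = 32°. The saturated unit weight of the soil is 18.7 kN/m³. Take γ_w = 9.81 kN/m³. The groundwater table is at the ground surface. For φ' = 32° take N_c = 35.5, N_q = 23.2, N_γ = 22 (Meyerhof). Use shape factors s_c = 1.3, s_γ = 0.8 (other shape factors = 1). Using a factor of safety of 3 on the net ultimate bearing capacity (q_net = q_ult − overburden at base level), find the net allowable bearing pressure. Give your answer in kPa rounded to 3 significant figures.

Water table at ground surface, so effective unit weight γ' = 18.7 − 9.81 = 8.89 kN/m³ is used throughout; overburden q = 8.89 × 1.4 = 12.446 kPa; the same γ' applies in the ½γBN_γ term.
Cohesion term c·N_c·s_c = 12.5 × 35.5 × 1.3 = 576.88 kPa; surcharge term q·N_q = 12.446 × 23.2 = 288.75 kPa; self-weight term 0.5·γ·B·N_γ·s_γ = 0.5 × 8.89 × 4.12 × 22 × 0.8 = 322.32 kPa.
q_ult = 576.88 + 288.75 + 322.32 = 1187.9 kPa.
q_net = 1187.9 − 12.446 = 1175.5 kPa.
q_all(net) = 1175.5 / 3 = 391.83 kPa.

q_all(net) ≈ 392 kPa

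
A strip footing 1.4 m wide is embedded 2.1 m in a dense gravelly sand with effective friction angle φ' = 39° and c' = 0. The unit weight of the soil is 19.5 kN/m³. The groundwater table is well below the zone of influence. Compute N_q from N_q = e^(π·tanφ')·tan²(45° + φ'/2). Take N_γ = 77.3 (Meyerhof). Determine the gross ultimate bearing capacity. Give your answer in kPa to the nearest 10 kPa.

tan39° = 0.8098, so N_q = e^(π×0.8098)·tan²(64.5°) = 12.731 × 4.395 = 55.96.
Overburden at base level: q = 19.5 × 2.1 = 40.95 kPa.
Surcharge term q·N_q = 40.95 × 55.957 = 2291.5 kPa; self-weight term 0.5·γ·B·N_γ = 0.5 × 19.5 × 1.4 × 77.3 = 1055.1 kPa.
q_ult = 2291.5 + 1055.1 = 3346.6 kPa.

q_ult ≈ 3350 kPa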